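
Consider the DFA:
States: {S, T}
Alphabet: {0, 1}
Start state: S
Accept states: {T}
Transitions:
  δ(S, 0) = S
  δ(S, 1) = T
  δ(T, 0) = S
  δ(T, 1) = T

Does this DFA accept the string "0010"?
Processing string "0010":
  S --0--> S
  S --0--> S
  S --1--> T
  T --0--> S
Final state: S
Accept states: {T}
No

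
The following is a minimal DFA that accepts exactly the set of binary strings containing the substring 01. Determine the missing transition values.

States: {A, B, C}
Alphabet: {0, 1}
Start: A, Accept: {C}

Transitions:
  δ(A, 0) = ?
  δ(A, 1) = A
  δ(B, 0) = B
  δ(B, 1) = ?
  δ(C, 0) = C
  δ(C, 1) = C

From the language and accept set, identify what each state tracks — A: no 0 seen yet; B: seen a 0, waiting for 1; C: substring 01 seen.
Each missing δ(q, a) is the state matching the new tracked value after reading a.
δ(A, 0) = B; δ(B, 1) = C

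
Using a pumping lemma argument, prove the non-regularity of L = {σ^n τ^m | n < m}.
Assume L is regular with pumping length p. Idea: pumping up the σ-block makes the σ-count reach the τ-count.
Choose s = σ^p τ^(p+1) ∈ L. By the pumping lemma, s = xyz with |xy| ≤ p, |y| > 0, so y = σ^k with k ≥ 1. Then xy²z = σ^(p+k) τ^(p+1). Since p+k ≥ p+1, the number of σ's is no longer strictly less than the number of τ's, so xy²z ∉ L.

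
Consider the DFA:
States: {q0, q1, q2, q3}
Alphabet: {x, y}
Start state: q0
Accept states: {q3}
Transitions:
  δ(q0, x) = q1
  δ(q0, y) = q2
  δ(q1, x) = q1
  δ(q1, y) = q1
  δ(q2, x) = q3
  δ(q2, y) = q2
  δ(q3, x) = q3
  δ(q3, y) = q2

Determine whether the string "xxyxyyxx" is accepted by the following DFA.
Processing string "xxyxyyxx":
  q0 --x--> q1
  q1 --x--> q1
  q1 --y--> q1
  q1 --x--> q1
  q1 --y--> q1
  q1 --y--> q1
  q1 --x--> q1
  q1 --x--> q1
Final state: q1
Accept states: {q3}
No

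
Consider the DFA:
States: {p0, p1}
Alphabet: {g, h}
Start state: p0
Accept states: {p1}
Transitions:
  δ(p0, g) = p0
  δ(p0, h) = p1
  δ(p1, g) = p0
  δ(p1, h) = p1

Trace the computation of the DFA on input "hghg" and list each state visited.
read 'h': p0 → p1
  read 'g': p1 → p0
  read 'h': p0 → p1
  read 'g': p1 → p0
p0 -> p1 -> p0 -> p1 -> p0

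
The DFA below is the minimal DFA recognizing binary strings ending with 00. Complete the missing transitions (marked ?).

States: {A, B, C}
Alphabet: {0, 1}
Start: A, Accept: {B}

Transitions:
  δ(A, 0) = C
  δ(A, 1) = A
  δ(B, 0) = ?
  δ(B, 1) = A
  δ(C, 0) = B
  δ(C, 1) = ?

From the language and accept set, identify what each state tracks — A: last symbol not 0; B: two trailing 0's; C: one trailing 0.
Each missing δ(q, a) is the state matching the new tracked value after reading a.
δ(B, 0) = B; δ(C, 1) = A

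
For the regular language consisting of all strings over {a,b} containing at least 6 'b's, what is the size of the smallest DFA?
By Myhill–Nerode, count the distinguishable equivalence classes: 7 classes — having seen 0, 1, …, 5, or ≥6 copies of 'b'; any two classes i < j (j ≤ 6) are distinguished by the string b^(6−j), which takes class j to 6 copies (accepted) but leaves class i below 6 (rejected).
7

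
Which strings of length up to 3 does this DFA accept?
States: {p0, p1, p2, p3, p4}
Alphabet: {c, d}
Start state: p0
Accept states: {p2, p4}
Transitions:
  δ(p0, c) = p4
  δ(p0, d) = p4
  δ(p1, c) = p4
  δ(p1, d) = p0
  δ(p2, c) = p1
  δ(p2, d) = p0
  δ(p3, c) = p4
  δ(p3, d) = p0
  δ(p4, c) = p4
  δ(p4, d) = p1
c, d, cc, dc, ccc, cdc, dcc, ddc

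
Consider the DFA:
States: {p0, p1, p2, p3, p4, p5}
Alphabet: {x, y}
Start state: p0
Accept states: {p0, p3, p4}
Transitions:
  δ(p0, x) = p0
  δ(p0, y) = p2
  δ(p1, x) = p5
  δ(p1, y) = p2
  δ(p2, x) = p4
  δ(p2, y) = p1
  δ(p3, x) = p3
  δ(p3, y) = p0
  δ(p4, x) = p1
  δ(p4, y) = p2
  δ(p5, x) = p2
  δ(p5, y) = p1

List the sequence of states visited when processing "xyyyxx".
read 'x': p0 → p0
  read 'y': p0 → p2
  read 'y': p2 → p1
  read 'y': p1 → p2
  read 'x': p2 → p4
  read 'x': p4 → p1
p0 -> p0 -> p2 -> p1 -> p2 -> p4 -> p1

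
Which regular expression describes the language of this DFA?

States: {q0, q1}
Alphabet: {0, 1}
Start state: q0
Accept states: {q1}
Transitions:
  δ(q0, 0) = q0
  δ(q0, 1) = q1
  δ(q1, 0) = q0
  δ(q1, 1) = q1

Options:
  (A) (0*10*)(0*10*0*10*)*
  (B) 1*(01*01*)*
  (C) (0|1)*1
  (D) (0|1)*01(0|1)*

Check each option against the DFA on short strings; one disagreement eliminates an option:
  (A) (0*10*)(0*10*0*10*)*: on '10' the DFA goes q0 → q1 → q0 and rejects (q0 ∉ Accept), but the regex matches it → eliminate
  (B) 1*(01*01*)*: on ε the DFA stays in q0 and rejects (q0 ∉ Accept), but the regex matches it → eliminate
  (C) (0|1)*1: agrees with the DFA on every string of length ≤ 6
  (D) (0|1)*01(0|1)*: on '1' the DFA goes q0 → q1 and accepts (q1 ∈ Accept), but the regex does not match it → eliminate
Only (C) is consistent with the DFA.
(C) (0|1)*1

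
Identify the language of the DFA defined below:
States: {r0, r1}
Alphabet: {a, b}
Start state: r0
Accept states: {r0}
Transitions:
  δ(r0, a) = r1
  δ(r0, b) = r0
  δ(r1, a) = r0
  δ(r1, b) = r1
Testing a few strings:
  'aab' → accept
  'ab' → reject
  'a' → reject
  'bb' → accept
State roles: r0=even number of a's so far; r1=odd number of a's so far
All strings over {a,b} with an even number of a's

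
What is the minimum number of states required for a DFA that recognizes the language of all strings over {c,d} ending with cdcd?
By Myhill–Nerode, count the distinguishable equivalence classes: 5 classes — one per longest suffix of the input that is a prefix of 'cdcd' (lengths 0 through 4); only the length-4 class is accepting.
5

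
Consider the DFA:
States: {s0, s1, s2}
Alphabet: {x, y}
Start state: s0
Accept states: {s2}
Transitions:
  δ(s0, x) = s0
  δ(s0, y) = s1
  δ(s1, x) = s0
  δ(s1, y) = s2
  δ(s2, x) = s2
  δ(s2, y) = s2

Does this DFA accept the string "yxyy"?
Processing string "yxyy":
  s0 --y--> s1
  s1 --x--> s0
  s0 --y--> s1
  s1 --y--> s2
Final state: s2
Accept states: {s2}
Yes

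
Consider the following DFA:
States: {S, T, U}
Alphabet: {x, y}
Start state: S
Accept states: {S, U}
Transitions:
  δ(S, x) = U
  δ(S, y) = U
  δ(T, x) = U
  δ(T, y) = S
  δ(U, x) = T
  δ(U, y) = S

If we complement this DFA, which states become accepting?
Complement accept states = All states \ Original accept states
= {S, T, U} \ {S, U}
{T}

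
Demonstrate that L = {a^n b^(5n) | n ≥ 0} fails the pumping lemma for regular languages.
Assume L is regular with pumping length p. Idea: pumping the a-block breaks the 1:5 ratio.
Choose s = a^p b^(5p) (length 6p ≥ p). By the pumping lemma, s = xyz with |xy| ≤ p, |y| > 0, so y = a^k with k ≥ 1. Then xy²z = a^(p+k) b^(5p). For this to be in L we would need 5p = 5(p+k), i.e. 5k = 0, contradicting k ≥ 1. So xy²z ∉ L.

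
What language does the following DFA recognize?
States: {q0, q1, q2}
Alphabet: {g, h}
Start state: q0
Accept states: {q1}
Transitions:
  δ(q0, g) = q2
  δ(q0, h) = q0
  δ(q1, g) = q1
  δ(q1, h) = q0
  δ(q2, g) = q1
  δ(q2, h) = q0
Testing a few strings:
  'ghh' → reject
  'ghgg' → accept
  'h' → reject
  'g' → reject
State roles: q0=last symbol not g; q1=two trailing g's; q2=one trailing g
All strings over {g,h} ending with gg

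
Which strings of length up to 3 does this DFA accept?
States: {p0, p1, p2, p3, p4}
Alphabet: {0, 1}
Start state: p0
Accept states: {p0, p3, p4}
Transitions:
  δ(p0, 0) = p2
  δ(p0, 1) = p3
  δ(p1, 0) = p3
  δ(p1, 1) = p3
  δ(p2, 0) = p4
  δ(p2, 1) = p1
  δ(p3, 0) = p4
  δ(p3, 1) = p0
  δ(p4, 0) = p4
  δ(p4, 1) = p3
ε, 1, 00, 10, 11, 000, 001, 010, 011, 100, 101, 111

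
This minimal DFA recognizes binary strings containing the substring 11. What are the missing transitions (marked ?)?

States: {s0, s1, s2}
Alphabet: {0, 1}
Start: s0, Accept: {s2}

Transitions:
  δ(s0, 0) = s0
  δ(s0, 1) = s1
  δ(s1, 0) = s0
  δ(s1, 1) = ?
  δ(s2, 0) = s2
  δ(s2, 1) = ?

From the language and accept set, identify what each state tracks — s0: no progress toward 11; s1: one trailing 1; s2: substring 11 seen.
Each missing δ(q, a) is the state matching the new tracked value after reading a.
δ(s1, 1) = s2; δ(s2, 1) = s2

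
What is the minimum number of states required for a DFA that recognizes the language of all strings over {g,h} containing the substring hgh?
By Myhill–Nerode, count the distinguishable equivalence classes: 4 classes — one per longest suffix of the input that is a prefix of 'hgh' (lengths 0 through 2), plus an absorbing 'already seen hgh' class.
4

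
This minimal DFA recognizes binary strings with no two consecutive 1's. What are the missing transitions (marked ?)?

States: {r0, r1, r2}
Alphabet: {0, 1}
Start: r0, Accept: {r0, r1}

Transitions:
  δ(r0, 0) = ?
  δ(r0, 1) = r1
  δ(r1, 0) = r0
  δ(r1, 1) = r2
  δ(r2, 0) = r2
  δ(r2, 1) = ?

From the language and accept set, identify what each state tracks — r0: last symbol not 1 (ok); r1: last symbol 1 (ok); r2: saw 11 (dead).
Each missing δ(q, a) is the state matching the new tracked value after reading a.
δ(r0, 0) = r0; δ(r2, 1) = r2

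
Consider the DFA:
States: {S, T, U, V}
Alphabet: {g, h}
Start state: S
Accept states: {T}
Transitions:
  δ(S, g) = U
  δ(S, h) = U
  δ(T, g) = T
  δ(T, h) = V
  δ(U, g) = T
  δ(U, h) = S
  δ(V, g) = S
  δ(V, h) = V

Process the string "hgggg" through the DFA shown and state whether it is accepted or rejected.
Processing string "hgggg":
  S --h--> U
  U --g--> T
  T --g--> T
  T --g--> T
  T --g--> T
Final state: T
Accept states: {T}
Yes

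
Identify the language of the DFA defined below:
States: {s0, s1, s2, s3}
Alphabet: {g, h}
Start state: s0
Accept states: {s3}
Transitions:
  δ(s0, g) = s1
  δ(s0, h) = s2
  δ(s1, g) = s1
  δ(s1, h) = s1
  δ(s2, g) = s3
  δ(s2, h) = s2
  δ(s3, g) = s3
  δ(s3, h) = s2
Testing a few strings:
  'gh' → reject
  'hggh' → reject
  'hh' → reject
  'g' → reject
State roles: s0=no input read; s1=started with g (dead); s2=started with h, last symbol h; s3=started with h, last symbol g
All strings over {g,h} that start with h and end with g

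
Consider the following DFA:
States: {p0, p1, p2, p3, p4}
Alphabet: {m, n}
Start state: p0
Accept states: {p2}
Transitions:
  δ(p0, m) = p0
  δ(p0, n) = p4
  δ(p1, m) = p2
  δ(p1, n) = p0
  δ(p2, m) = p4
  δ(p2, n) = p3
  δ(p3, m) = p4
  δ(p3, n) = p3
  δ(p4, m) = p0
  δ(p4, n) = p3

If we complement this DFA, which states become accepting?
Complement accept states = All states \ Original accept states
= {p0, p1, p2, p3, p4} \ {p2}
{p0, p1, p3, p4}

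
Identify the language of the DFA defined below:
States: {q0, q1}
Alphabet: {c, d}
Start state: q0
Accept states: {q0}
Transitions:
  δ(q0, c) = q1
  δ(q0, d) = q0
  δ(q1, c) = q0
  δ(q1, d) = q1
Testing a few strings:
  'cdc' → accept
  'c' → reject
  'ddc' → reject
  'dc' → reject
State roles: q0=even number of c's so far; q1=odd number of c's so far
All strings over {c,d} with an even number of c's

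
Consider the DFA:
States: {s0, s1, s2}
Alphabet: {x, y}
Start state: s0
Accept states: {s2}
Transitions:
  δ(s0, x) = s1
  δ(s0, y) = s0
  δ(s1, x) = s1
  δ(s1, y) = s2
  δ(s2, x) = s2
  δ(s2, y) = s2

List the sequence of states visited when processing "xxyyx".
read 'x': s0 → s1
  read 'x': s1 → s1
  read 'y': s1 → s2
  read 'y': s2 → s2
  read 'x': s2 → s2
s0 -> s1 -> s1 -> s2 -> s2 -> s2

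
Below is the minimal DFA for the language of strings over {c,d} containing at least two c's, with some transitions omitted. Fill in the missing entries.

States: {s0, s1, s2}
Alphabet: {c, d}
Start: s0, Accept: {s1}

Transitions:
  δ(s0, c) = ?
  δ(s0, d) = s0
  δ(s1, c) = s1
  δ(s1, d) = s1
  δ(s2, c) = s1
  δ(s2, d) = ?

From the language and accept set, identify what each state tracks — s0: zero c's seen; s1: ≥ two c's seen; s2: one c seen.
Each missing δ(q, a) is the state matching the new tracked value after reading a.
δ(s0, c) = s2; δ(s2, d) = s2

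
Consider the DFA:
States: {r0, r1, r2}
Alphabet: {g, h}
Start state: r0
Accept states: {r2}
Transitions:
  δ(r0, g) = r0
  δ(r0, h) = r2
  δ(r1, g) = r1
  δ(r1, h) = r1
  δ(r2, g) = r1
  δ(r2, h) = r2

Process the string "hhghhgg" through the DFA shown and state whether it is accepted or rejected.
Processing string "hhghhgg":
  r0 --h--> r2
  r2 --h--> r2
  r2 --g--> r1
  r1 --h--> r1
  r1 --h--> r1
  r1 --g--> r1
  r1 --g--> r1
Final state: r1
Accept states: {r2}
No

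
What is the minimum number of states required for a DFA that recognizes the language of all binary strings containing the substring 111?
By Myhill–Nerode, count the distinguishable equivalence classes: 4 classes — one per longest suffix of the input that is a prefix of '111' (lengths 0 through 2), plus an absorbing 'already seen 111' class.
4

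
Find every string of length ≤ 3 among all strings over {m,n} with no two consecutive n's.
ε, m, n, mm, mn, nm, mmm, mmn, mnm, nmm, nmn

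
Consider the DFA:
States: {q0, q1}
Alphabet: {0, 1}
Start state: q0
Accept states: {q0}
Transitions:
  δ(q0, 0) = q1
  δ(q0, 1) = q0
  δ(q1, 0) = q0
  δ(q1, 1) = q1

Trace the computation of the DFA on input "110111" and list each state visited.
read '1': q0 → q0
  read '1': q0 → q0
  read '0': q0 → q1
  read '1': q1 → q1
  read '1': q1 → q1
  read '1': q1 → q1
q0 -> q0 -> q0 -> q1 -> q1 -> q1 -> q1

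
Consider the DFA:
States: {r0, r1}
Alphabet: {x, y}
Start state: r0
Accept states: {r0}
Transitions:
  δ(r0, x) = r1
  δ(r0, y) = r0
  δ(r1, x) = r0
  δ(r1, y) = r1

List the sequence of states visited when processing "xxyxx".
read 'x': r0 → r1
  read 'x': r1 → r0
  read 'y': r0 → r0
  read 'x': r0 → r1
  read 'x': r1 → r0
r0 -> r1 -> r0 -> r0 -> r1 -> r0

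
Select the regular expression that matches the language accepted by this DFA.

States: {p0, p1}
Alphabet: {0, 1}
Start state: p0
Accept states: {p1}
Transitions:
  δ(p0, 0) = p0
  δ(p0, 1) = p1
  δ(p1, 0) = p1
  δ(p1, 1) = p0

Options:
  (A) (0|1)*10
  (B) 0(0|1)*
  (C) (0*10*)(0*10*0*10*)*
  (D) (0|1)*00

Check each option against the DFA on short strings; one disagreement eliminates an option:
  (A) (0|1)*10: on '1' the DFA goes p0 → p1 and accepts (p1 ∈ Accept), but the regex does not match it → eliminate
  (B) 0(0|1)*: on '0' the DFA goes p0 → p0 and rejects (p0 ∉ Accept), but the regex matches it → eliminate
  (C) (0*10*)(0*10*0*10*)*: agrees with the DFA on every string of length ≤ 6
  (D) (0|1)*00: on '1' the DFA goes p0 → p1 and accepts (p1 ∈ Accept), but the regex does not match it → eliminate
Only (C) is consistent with the DFA.
(C) (0*10*)(0*10*0*10*)*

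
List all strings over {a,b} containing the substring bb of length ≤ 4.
bb, abb, bba, bbb, aabb, abba, abbb, babb, bbaa, bbab, bbba, bbbb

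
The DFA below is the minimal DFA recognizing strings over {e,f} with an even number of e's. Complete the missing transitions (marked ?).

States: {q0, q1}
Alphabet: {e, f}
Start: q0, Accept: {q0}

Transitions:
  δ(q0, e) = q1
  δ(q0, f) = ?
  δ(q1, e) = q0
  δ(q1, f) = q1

From the language and accept set, identify what each state tracks — q0: even number of e's so far; q1: odd number of e's so far.
Each missing δ(q, a) is the state matching the new tracked value after reading a.
δ(q0, f) = q0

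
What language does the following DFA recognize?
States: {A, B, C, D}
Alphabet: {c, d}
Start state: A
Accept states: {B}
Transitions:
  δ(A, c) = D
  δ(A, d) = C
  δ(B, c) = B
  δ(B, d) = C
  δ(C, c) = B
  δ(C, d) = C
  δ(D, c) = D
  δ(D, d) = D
Testing a few strings:
  'cddc' → reject
  'ddcc' → accept
  'd' → reject
  'ccdd' → reject
State roles: A=no input read; B=started with d, last symbol c; C=started with d, last symbol d; D=started with c (dead)
All strings over {c,d} that start with d and end with c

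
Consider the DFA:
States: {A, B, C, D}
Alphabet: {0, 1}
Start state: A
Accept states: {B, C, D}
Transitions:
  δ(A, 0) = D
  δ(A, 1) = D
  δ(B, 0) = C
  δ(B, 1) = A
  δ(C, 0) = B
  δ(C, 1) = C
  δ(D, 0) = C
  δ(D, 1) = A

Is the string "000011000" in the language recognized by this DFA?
Processing string "000011000":
  A --0--> D
  D --0--> C
  C --0--> B
  B --0--> C
  C --1--> C
  C --1--> C
  C --0--> B
  B --0--> C
  C --0--> B
Final state: B
Accept states: {B, C, D}
Yes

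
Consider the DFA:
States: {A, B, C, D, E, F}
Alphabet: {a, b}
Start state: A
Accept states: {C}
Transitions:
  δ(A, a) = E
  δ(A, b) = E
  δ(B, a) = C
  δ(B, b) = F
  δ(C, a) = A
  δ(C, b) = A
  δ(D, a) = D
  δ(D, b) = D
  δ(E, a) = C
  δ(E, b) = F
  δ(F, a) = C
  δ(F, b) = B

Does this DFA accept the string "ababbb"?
Processing string "ababbb":
  A --a--> E
  E --b--> F
  F --a--> C
  C --b--> A
  A --b--> E
  E --b--> F
Final state: F
Accept states: {C}
No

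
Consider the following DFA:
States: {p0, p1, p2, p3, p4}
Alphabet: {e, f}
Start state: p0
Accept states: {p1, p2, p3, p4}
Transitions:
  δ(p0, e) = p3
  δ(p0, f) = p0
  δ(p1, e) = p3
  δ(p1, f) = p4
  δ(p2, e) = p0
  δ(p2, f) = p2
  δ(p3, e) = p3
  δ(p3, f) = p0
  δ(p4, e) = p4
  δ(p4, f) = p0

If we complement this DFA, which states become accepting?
Complement accept states = All states \ Original accept states
= {p0, p1, p2, p3, p4} \ {p1, p2, p3, p4}
{p0}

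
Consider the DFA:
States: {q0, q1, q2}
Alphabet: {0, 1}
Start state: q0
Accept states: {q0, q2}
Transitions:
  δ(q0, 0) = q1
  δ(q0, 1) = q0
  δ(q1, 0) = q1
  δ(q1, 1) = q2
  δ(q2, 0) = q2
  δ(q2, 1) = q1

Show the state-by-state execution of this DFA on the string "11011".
read '1': q0 → q0
  read '1': q0 → q0
  read '0': q0 → q1
  read '1': q1 → q2
  read '1': q2 → q1
q0 -> q0 -> q0 -> q1 -> q2 -> q1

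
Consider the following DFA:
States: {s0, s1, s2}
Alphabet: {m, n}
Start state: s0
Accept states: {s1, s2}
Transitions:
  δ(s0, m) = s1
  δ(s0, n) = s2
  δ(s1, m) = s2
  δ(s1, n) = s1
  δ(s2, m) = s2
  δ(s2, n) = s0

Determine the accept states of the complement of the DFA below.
Complement accept states = All states \ Original accept states
= {s0, s1, s2} \ {s1, s2}
{s0}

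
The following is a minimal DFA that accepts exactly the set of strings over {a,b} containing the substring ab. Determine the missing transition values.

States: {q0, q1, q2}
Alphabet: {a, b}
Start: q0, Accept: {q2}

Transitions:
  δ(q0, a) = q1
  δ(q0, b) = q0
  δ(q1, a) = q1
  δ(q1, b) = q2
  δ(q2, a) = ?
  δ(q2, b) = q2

From the language and accept set, identify what each state tracks — q0: no a seen yet; q1: seen a a, waiting for b; q2: substring ab seen.
Each missing δ(q, a) is the state matching the new tracked value after reading a.
δ(q2, a) = q2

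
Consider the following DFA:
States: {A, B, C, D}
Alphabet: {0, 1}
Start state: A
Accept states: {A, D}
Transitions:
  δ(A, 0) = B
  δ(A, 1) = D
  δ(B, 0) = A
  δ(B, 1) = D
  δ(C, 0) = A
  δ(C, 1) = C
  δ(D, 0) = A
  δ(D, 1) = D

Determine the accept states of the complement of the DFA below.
Complement accept states = All states \ Original accept states
= {A, B, C, D} \ {A, D}
{B, C}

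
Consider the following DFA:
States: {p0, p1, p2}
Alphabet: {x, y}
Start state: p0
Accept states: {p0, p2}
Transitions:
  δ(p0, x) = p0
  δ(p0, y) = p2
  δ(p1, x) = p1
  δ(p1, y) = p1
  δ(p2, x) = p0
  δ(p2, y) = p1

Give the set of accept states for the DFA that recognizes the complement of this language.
Complement accept states = All states \ Original accept states
= {p0, p1, p2} \ {p0, p2}
{p1}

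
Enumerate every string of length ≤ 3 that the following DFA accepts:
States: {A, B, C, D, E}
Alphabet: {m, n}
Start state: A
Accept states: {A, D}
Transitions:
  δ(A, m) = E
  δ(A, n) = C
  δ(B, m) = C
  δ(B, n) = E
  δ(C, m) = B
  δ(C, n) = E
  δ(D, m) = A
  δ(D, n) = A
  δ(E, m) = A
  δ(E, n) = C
ε, mm, nnm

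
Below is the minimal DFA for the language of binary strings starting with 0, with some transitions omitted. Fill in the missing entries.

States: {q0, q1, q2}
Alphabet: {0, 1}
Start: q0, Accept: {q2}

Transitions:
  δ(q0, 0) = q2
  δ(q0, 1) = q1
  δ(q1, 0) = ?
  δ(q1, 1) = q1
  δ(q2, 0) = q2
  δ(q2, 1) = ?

From the language and accept set, identify what each state tracks — q0: no input read; q1: started with 1 (dead); q2: started with 0.
Each missing δ(q, a) is the state matching the new tracked value after reading a.
δ(q1, 0) = q1; δ(q2, 1) = q2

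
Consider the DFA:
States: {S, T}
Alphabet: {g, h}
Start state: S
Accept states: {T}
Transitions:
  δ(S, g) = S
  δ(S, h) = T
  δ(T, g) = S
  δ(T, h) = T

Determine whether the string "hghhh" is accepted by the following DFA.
Processing string "hghhh":
  S --h--> T
  T --g--> S
  S --h--> T
  T --h--> T
  T --h--> T
Final state: T
Accept states: {T}
Yes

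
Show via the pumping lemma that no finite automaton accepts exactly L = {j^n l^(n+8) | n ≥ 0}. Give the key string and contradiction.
Assume L is regular with pumping length p. Idea: pumping the j-block breaks the fixed offset of 8.
Choose s = j^p l^(p+8) ∈ L. By the pumping lemma, s = xyz with |xy| ≤ p, |y| > 0, so y = j^k with k ≥ 1. Then xy²z = j^(p+k) l^(p+8). For this to be in L we would need p+8 = (p+k)+8, i.e. k = 0, contradicting k ≥ 1. So xy²z ∉ L.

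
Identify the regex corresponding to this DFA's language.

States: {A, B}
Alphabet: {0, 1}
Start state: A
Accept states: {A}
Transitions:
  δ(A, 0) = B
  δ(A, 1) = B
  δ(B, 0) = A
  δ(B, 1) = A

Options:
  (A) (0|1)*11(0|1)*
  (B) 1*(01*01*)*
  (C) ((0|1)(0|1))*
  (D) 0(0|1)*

Check each option against the DFA on short strings; one disagreement eliminates an option:
  (A) (0|1)*11(0|1)*: on ε the DFA stays in A and accepts (A ∈ Accept), but the regex does not match it → eliminate
  (B) 1*(01*01*)*: on '1' the DFA goes A → B and rejects (B ∉ Accept), but the regex matches it → eliminate
  (C) ((0|1)(0|1))*: agrees with the DFA on every string of length ≤ 6
  (D) 0(0|1)*: on ε the DFA stays in A and accepts (A ∈ Accept), but the regex does not match it → eliminate
Only (C) is consistent with the DFA.
(C) ((0|1)(0|1))*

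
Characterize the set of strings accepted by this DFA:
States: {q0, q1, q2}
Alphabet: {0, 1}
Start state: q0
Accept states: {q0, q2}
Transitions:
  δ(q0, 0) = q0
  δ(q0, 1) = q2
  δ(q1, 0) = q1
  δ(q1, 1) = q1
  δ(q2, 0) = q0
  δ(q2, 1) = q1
Testing a few strings:
  '0' → accept
  '00' → accept
  '110' → reject
  '1' → accept
State roles: q0=last symbol not 1 (ok); q1=saw 11 (dead); q2=last symbol 1 (ok)
All binary strings with no two consecutive 1's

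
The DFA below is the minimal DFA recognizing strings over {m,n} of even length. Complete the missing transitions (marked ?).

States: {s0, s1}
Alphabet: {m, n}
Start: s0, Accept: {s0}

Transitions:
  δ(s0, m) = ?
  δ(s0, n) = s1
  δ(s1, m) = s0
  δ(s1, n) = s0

From the language and accept set, identify what each state tracks — s0: even length so far; s1: odd length so far.
Each missing δ(q, a) is the state matching the new tracked value after reading a.
δ(s0, m) = s1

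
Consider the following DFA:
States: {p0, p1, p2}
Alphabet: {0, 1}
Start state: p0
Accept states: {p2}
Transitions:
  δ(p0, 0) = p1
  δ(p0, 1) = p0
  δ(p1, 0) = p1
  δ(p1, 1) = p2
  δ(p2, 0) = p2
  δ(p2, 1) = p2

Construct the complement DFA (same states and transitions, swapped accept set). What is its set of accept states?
Complement accept states = All states \ Original accept states
= {p0, p1, p2} \ {p2}
{p0, p1}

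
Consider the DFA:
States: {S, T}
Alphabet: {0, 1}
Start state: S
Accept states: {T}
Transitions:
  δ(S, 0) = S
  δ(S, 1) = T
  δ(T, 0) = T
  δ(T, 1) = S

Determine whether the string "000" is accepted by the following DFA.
Processing string "000":
  S --0--> S
  S --0--> S
  S --0--> S
Final state: S
Accept states: {T}
No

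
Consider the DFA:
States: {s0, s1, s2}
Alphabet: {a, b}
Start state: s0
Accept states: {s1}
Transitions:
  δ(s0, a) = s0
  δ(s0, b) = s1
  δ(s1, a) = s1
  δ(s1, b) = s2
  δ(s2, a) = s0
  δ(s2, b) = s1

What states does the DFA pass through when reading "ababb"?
read 'a': s0 → s0
  read 'b': s0 → s1
  read 'a': s1 → s1
  read 'b': s1 → s2
  read 'b': s2 → s1
s0 -> s0 -> s1 -> s1 -> s2 -> s1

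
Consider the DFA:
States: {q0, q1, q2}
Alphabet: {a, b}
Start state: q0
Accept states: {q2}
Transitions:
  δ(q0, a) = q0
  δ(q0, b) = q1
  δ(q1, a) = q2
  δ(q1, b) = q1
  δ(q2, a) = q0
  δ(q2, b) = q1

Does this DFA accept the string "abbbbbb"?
Processing string "abbbbbb":
  q0 --a--> q0
  q0 --b--> q1
  q1 --b--> q1
  q1 --b--> q1
  q1 --b--> q1
  q1 --b--> q1
  q1 --b--> q1
Final state: q1
Accept states: {q2}
No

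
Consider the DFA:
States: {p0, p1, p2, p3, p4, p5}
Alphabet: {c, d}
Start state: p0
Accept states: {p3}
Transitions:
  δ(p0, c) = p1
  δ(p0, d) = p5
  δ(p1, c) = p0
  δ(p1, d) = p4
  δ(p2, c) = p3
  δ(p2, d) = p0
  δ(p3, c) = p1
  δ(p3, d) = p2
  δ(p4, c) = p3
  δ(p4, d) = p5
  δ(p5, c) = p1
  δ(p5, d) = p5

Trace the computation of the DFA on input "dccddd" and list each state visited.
read 'd': p0 → p5
  read 'c': p5 → p1
  read 'c': p1 → p0
  read 'd': p0 → p5
  read 'd': p5 → p5
  read 'd': p5 → p5
p0 -> p5 -> p1 -> p0 -> p5 -> p5 -> p5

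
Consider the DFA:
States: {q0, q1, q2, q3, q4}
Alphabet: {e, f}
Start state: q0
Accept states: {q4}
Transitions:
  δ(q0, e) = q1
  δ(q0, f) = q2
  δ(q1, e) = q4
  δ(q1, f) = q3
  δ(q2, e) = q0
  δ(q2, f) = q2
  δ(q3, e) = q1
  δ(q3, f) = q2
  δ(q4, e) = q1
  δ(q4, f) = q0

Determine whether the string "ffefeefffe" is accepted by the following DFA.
Processing string "ffefeefffe":
  q0 --f--> q2
  q2 --f--> q2
  q2 --e--> q0
  q0 --f--> q2
  q2 --e--> q0
  q0 --e--> q1
  q1 --f--> q3
  q3 --f--> q2
  q2 --f--> q2
  q2 --e--> q0
Final state: q0
Accept states: {q4}
No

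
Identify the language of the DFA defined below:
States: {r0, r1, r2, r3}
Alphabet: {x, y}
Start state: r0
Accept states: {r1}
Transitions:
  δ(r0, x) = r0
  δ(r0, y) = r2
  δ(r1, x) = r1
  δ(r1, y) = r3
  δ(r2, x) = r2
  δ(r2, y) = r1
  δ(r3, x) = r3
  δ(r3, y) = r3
Testing a few strings:
  'yy' → accept
  'yx' → reject
  'yxxx' → reject
  'x' → reject
State roles: r0=zero y's; r1=two y's; r2=one y; r3=≥ three y's (dead)
All strings over {x,y} containing exactly two y's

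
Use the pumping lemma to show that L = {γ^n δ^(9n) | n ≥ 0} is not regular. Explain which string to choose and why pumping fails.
Assume L is regular with pumping length p. Idea: pumping the γ-block breaks the 1:9 ratio.
Choose s = γ^p δ^(9p) (length 10p ≥ p). By the pumping lemma, s = xyz with |xy| ≤ p, |y| > 0, so y = γ^k with k ≥ 1. Then xy²z = γ^(p+k) δ^(9p). For this to be in L we would need 9p = 9(p+k), i.e. 9k = 0, contradicting k ≥ 1. So xy²z ∉ L.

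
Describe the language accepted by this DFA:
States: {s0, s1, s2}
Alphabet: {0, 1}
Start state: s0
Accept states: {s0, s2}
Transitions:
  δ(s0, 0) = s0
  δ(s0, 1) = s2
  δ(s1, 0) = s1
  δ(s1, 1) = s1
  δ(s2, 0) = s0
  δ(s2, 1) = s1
Testing a few strings:
  '111' → reject
  '10' → accept
  '1' → accept
  '011' → reject
State roles: s0=last symbol not 1 (ok); s1=saw 11 (dead); s2=last symbol 1 (ok)
All binary strings with no two consecutive 1's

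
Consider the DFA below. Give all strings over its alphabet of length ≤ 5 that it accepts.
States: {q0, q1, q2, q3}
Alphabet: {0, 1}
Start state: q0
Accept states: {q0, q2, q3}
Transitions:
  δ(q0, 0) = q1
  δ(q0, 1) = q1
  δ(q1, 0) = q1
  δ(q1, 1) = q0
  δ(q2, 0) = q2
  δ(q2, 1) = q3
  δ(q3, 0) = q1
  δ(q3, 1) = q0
ε, 01, 11, 001, 101, 0001, 0101, 0111, 1001, 1101, 1111, 00001, 00101, 00111, 01001, 01101, 10001, 10101, 10111, 11001, 11101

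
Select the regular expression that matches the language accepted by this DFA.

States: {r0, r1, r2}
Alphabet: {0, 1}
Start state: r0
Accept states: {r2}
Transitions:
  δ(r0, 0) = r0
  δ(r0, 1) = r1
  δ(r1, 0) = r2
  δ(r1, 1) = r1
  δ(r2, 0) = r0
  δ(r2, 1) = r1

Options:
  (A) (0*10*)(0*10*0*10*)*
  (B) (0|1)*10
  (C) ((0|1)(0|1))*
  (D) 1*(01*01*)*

Check each option against the DFA on short strings; one disagreement eliminates an option:
  (A) (0*10*)(0*10*0*10*)*: on '1' the DFA goes r0 → r1 and rejects (r1 ∉ Accept), but the regex matches it → eliminate
  (B) (0|1)*10: agrees with the DFA on every string of length ≤ 6
  (C) ((0|1)(0|1))*: on ε the DFA stays in r0 and rejects (r0 ∉ Accept), but the regex matches it → eliminate
  (D) 1*(01*01*)*: on ε the DFA stays in r0 and rejects (r0 ∉ Accept), but the regex matches it → eliminate
Only (B) is consistent with the DFA.
(B) (0|1)*10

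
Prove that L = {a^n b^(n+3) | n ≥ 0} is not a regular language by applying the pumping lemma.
Assume L is regular with pumping length p. Idea: pumping the a-block breaks the fixed offset of 3.
Choose s = a^p b^(p+3) ∈ L. By the pumping lemma, s = xyz with |xy| ≤ p, |y| > 0, so y = a^k with k ≥ 1. Then xy²z = a^(p+k) b^(p+3). For this to be in L we would need p+3 = (p+k)+3, i.e. k = 0, contradicting k ≥ 1. So xy²z ∉ L.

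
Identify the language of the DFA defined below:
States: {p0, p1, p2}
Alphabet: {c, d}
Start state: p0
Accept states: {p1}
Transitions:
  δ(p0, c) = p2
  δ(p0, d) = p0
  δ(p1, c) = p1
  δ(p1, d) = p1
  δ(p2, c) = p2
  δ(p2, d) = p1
Testing a few strings:
  'd' → reject
  'cc' → reject
  'dcc' → reject
  'c' → reject
State roles: p0=no c seen yet; p1=substring cd seen; p2=seen a c, waiting for d
All strings over {c,d} containing the substring cd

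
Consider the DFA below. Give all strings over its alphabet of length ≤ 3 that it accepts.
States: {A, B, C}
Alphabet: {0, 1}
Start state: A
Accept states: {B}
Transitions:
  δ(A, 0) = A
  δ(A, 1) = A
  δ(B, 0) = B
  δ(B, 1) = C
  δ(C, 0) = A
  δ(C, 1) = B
None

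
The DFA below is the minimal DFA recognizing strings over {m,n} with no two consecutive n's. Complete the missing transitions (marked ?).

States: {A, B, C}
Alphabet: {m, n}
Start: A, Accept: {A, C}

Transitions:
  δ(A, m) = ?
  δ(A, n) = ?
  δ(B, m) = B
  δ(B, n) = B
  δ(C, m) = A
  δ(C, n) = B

From the language and accept set, identify what each state tracks — A: last symbol not n (ok); B: saw nn (dead); C: last symbol n (ok).
Each missing δ(q, a) is the state matching the new tracked value after reading a.
δ(A, m) = A; δ(A, n) = C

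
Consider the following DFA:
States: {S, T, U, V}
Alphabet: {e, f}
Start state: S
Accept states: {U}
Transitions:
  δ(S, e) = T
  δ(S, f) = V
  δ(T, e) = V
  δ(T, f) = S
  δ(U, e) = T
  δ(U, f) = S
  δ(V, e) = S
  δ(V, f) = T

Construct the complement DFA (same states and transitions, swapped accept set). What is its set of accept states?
Complement accept states = All states \ Original accept states
= {S, T, U, V} \ {U}
{S, T, V}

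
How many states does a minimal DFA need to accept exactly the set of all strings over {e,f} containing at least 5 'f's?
By Myhill–Nerode, count the distinguishable equivalence classes: 6 classes — having seen 0, 1, …, 4, or ≥5 copies of 'f'; any two classes i < j (j ≤ 5) are distinguished by the string f^(5−j), which takes class j to 5 copies (accepted) but leaves class i below 5 (rejected).
6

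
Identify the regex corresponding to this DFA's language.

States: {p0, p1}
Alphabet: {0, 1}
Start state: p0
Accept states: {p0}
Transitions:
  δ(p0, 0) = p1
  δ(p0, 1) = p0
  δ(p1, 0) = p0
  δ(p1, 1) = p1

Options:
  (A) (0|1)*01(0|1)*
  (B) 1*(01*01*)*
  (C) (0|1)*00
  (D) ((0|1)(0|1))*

Check each option against the DFA on short strings; one disagreement eliminates an option:
  (A) (0|1)*01(0|1)*: on ε the DFA stays in p0 and accepts (p0 ∈ Accept), but the regex does not match it → eliminate
  (B) 1*(01*01*)*: agrees with the DFA on every string of length ≤ 6
  (C) (0|1)*00: on ε the DFA stays in p0 and accepts (p0 ∈ Accept), but the regex does not match it → eliminate
  (D) ((0|1)(0|1))*: on '1' the DFA goes p0 → p0 and accepts (p0 ∈ Accept), but the regex does not match it → eliminate
Only (B) is consistent with the DFA.
(B) 1*(01*01*)*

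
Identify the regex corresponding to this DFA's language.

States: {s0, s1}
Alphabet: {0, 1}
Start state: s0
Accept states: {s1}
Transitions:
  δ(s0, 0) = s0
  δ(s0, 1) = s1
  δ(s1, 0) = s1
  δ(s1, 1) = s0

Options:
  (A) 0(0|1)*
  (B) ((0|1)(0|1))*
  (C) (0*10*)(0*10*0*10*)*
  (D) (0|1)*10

Check each option against the DFA on short strings; one disagreement eliminates an option:
  (A) 0(0|1)*: on '0' the DFA goes s0 → s0 and rejects (s0 ∉ Accept), but the regex matches it → eliminate
  (B) ((0|1)(0|1))*: on ε the DFA stays in s0 and rejects (s0 ∉ Accept), but the regex matches it → eliminate
  (C) (0*10*)(0*10*0*10*)*: agrees with the DFA on every string of length ≤ 6
  (D) (0|1)*10: on '1' the DFA goes s0 → s1 and accepts (s1 ∈ Accept), but the regex does not match it → eliminate
Only (C) is consistent with the DFA.
(C) (0*10*)(0*10*0*10*)*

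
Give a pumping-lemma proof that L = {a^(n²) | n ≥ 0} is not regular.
Assume L is regular with pumping length p. Idea: pumping adds a fixed amount, but gaps between consecutive squares grow.
Choose s = a^(p²) (length p² ≥ p). By the pumping lemma, s = xyz with |xy| ≤ p, |y| > 0, so |y| = k with 1 ≤ k ≤ p. Then |xy²z| = p²+k. Since p² < p²+k ≤ p²+p < (p+1)², the length p²+k lies strictly between consecutive squares, so it is not a perfect square and xy²z ∉ L.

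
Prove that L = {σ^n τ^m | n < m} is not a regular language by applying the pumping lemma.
Assume L is regular with pumping length p. Idea: pumping up the σ-block makes the σ-count reach the τ-count.
Choose s = σ^p τ^(p+1) ∈ L. By the pumping lemma, s = xyz with |xy| ≤ p, |y| > 0, so y = σ^k with k ≥ 1. Then xy²z = σ^(p+k) τ^(p+1). Since p+k ≥ p+1, the number of σ's is no longer strictly less than the number of τ's, so xy²z ∉ L.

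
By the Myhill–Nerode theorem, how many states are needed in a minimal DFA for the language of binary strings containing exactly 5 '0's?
By Myhill–Nerode, count the distinguishable equivalence classes: 7 classes — having seen 0, 1, …, 5, or >5 copies of '0'; the count-5 class is the only accepting one and >5 is dead.
7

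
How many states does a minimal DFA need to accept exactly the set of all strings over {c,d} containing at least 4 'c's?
By Myhill–Nerode, count the distinguishable equivalence classes: 5 classes — having seen 0, 1, …, 3, or ≥4 copies of 'c'; any two classes i < j (j ≤ 4) are distinguished by the string c^(4−j), which takes class j to 4 copies (accepted) but leaves class i below 4 (rejected).
5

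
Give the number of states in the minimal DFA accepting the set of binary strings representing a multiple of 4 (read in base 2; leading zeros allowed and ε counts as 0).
By Myhill–Nerode, count the distinguishable equivalence classes: three classes — value mod 4 is 0, 2, or odd (residues 1 and 3 are indistinguishable: 2r+b mod 4 depends only on r mod 2).
3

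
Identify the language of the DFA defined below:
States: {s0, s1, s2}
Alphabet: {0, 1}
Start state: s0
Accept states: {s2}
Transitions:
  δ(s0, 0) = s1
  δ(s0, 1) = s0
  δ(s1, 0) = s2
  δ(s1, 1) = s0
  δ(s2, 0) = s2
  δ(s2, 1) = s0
Testing a few strings:
  '0010' → reject
  '1101' → reject
  '11' → reject
  '100' → accept
State roles: s0=last symbol not 0; s1=one trailing 0; s2=two trailing 0's
All binary strings ending with 00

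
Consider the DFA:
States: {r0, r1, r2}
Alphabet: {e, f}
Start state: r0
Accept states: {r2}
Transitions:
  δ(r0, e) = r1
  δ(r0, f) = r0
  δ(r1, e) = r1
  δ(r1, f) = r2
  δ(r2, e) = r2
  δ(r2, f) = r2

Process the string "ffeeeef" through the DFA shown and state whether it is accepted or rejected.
Processing string "ffeeeef":
  r0 --f--> r0
  r0 --f--> r0
  r0 --e--> r1
  r1 --e--> r1
  r1 --e--> r1
  r1 --e--> r1
  r1 --f--> r2
Final state: r2
Accept states: {r2}
Yes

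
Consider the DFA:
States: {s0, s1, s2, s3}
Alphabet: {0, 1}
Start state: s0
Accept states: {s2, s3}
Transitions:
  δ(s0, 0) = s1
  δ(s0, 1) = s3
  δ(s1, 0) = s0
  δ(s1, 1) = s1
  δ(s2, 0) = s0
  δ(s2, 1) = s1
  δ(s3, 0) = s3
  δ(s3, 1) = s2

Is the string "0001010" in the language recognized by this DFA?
Processing string "0001010":
  s0 --0--> s1
  s1 --0--> s0
  s0 --0--> s1
  s1 --1--> s1
  s1 --0--> s0
  s0 --1--> s3
  s3 --0--> s3
Final state: s3
Accept states: {s2, s3}
Yes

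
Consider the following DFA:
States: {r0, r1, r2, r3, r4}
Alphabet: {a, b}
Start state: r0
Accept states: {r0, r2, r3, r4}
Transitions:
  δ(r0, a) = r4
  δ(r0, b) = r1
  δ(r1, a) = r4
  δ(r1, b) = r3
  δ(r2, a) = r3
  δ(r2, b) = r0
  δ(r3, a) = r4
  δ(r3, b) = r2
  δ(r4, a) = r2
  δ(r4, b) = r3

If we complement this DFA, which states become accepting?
Complement accept states = All states \ Original accept states
= {r0, r1, r2, r3, r4} \ {r0, r2, r3, r4}
{r1}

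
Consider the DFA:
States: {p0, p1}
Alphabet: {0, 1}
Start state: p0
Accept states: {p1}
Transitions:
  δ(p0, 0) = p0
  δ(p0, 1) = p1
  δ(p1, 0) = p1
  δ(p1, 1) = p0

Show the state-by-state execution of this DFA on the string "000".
read '0': p0 → p0
  read '0': p0 → p0
  read '0': p0 → p0
p0 -> p0 -> p0 -> p0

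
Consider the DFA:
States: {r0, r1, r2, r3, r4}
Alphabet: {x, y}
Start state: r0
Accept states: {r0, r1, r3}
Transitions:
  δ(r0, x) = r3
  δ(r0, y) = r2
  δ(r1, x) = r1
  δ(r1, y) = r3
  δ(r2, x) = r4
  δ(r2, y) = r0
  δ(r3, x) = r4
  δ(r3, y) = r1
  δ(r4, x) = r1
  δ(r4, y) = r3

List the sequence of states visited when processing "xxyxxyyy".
read 'x': r0 → r3
  read 'x': r3 → r4
  read 'y': r4 → r3
  read 'x': r3 → r4
  read 'x': r4 → r1
  read 'y': r1 → r3
  read 'y': r3 → r1
  read 'y': r1 → r3
r0 -> r3 -> r4 -> r3 -> r4 -> r1 -> r3 -> r1 -> r3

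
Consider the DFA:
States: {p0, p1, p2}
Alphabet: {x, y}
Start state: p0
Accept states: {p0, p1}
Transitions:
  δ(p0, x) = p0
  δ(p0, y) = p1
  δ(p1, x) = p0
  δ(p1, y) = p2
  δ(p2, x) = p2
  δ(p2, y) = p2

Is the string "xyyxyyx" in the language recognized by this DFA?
Processing string "xyyxyyx":
  p0 --x--> p0
  p0 --y--> p1
  p1 --y--> p2
  p2 --x--> p2
  p2 --y--> p2
  p2 --y--> p2
  p2 --x--> p2
Final state: p2
Accept states: {p0, p1}
No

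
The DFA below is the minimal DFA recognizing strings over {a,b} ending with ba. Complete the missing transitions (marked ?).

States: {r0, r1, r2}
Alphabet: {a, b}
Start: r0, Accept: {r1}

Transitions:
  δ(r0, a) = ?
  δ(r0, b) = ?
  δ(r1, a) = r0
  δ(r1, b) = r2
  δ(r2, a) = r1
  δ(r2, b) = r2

From the language and accept set, identify what each state tracks — r0: no suffix match; r1: suffix is ba; r2: one trailing b.
Each missing δ(q, a) is the state matching the new tracked value after reading a.
δ(r0, a) = r0; δ(r0, b) = r2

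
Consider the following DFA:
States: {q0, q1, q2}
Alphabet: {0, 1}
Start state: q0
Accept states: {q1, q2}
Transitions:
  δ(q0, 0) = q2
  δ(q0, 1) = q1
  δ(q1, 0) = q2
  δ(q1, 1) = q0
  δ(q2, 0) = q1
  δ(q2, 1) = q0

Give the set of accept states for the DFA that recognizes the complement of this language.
Complement accept states = All states \ Original accept states
= {q0, q1, q2} \ {q1, q2}
{q0}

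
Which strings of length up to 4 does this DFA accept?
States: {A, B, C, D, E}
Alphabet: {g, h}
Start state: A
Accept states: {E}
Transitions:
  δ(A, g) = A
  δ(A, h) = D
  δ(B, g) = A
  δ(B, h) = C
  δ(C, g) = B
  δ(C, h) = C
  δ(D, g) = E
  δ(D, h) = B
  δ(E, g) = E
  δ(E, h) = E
hg, ghg, hgg, hgh, gghg, ghgg, ghgh, hggg, hggh, hghg, hghh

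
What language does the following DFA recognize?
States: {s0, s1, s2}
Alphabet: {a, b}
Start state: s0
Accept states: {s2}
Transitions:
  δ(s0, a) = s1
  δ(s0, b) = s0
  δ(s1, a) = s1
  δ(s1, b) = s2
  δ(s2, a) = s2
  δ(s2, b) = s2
Testing a few strings:
  'bba' → reject
  'abbb' → accept
  'baa' → reject
  'bb' → reject
State roles: s0=no a seen yet; s1=seen a a, waiting for b; s2=substring ab seen
All strings over {a,b} containing the substring ab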